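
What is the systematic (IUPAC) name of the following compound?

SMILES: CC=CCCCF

6-fluorohex-2-ene

The longest carbon chain that includes the multiple bond has 6 carbons, so the parent hydride is hexane.
The chain contains a C=C double bond, so the unsaturation ending is -ene.
The numbering direction is chosen so that numbering from this end puts the double bond at C-2 rather than C-4.
With this numbering: the double bond between C-2 and C-3; a fluoro group at C-6.
The name is 6-fluorohex-2-ene.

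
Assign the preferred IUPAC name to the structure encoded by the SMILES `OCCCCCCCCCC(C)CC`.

10-methyldodecan-1-ol

Counting along the main chain through the –OH group gives 12 carbons: the parent is dodecane.
The highest-priority functional group is an alcohol (–OH), so the name ends in -ol.
The numbering direction is chosen so that numbering from this end puts the hydroxyl group at C-1 rather than C-12.
This places the hydroxyl at C-1; a methyl group at C-10.
The name is 10-methyldodecan-1-ol.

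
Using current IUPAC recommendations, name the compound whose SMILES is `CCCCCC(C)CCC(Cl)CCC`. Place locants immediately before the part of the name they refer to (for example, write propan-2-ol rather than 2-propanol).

The parent chain contains 12 carbons (dodecane).
Number the chain so that the substituent locant set {4,7} is lower than {6,9} at the first point of difference.
This places a chloro group at C-4; a methyl group at C-7.
Prefixes are listed alphabetically: chloro, methyl.
Putting it together: 4-chloro-7-methyldodecane.

4-chloro-7-methyldodecane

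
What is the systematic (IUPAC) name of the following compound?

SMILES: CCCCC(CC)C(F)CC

4-ethyl-3-fluorooctane

The longest continuous carbon chain has 8 atoms, so the parent hydride is octane.
Number the chain so that the substituent locant set {3,4} is lower than {5,6} at the first point of difference.
This places an ethyl group at C-4; a fluoro group at C-3.
The substituents are ordered alphabetically, ignoring any di-/tri- multipliers.
Assembling the pieces gives 4-ethyl-3-fluorooctane.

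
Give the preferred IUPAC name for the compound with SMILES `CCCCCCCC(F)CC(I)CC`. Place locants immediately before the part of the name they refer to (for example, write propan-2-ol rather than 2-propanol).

5-fluoro-3-iodododecane

The longest carbon chain is 12 atoms: the parent is dodecane.
Number the chain so that the substituent locant set {3,5} is lower than {8,10} at the first point of difference.
This places a fluoro group at C-5; an iodo group at C-3.
Prefixes are listed alphabetically: fluoro, iodo.
Assembling the pieces gives 5-fluoro-3-iodododecane.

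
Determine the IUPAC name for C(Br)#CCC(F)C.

The longest carbon chain that includes the multiple bond has 5 carbons, so the parent hydride is pentane.
A C≡C triple bond in the chain gives the infix -yne-.
Number the chain so that numbering from this end puts the triple bond at C-1 rather than C-4.
With this numbering: the triple bond between C-1 and C-2; a bromo group at C-1; a fluoro group at C-4.
Prefixes are listed alphabetically: bromo, fluoro.
Putting it together: 1-bromo-4-fluoropent-1-yne.

1-bromo-4-fluoropent-1-yne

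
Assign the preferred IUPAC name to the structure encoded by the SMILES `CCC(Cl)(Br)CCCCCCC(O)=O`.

The longest carbon chain that includes the –COOH group has 10 carbons, so the parent hydride is decane.
The highest-priority functional group is a carboxylic acid (terminal –COOH), so the name ends in -oic acid.
Number the chain so that the carboxylic acid carbon is C-1 by definition.
This places a bromo group at C-8; a chloro group at C-8.
Substituent prefixes are cited in alphabetical order (multiplying prefixes like di-/tri- are ignored for ordering).
Putting it together: 8-bromo-8-chlorodecanoic acid.

8-bromo-8-chlorodecanoic acid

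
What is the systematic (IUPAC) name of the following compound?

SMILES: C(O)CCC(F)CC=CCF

Counting along the main chain through the –OH group and the multiple bond gives 8 carbons: the parent is octane.
The highest-priority functional group is an alcohol (–OH), so the name ends in -ol.
A C=C double bond in the chain gives the infix -ene-.
Choose the numbering such that numbering from this end puts the hydroxyl group at C-1 rather than C-8.
That gives the hydroxyl at C-1; the double bond between C-6 and C-7; fluoro groups at C-4 and C-8.
The name is 4,8-difluorooct-6-en-1-ol.

4,8-difluorooct-6-en-1-ol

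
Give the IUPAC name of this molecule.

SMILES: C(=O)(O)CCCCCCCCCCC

dodecanoic acid

The longest carbon chain that includes the –COOH group has 12 carbons, so the parent hydride is dodecane.
A carboxylic acid (terminal –COOH) is the principal characteristic group, giving the suffix -oic acid.
The numbering direction is chosen so that the carboxylic acid carbon is C-1 by definition.
The name is dodecanoic acid.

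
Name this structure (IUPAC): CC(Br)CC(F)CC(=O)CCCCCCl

10-bromo-1-chloro-8-fluoroundecan-6-one

The longest carbon chain that includes the carbonyl has 11 carbons, so the parent hydride is undecane.
A ketone (C=O on an internal carbon) is the principal characteristic group, giving the suffix -one.
The numbering direction is chosen so that the substituent locant set {1,8,10} is lower than {2,4,11} at the first point of difference.
This places the carbonyl at C-6; a bromo group at C-10; a chloro group at C-1; a fluoro group at C-8.
Substituent prefixes are cited in alphabetical order (multiplying prefixes like di-/tri- are ignored for ordering).
Assembling the pieces gives 10-bromo-1-chloro-8-fluoroundecan-6-one.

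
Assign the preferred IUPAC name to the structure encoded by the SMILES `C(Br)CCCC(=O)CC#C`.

8-bromooct-1-yn-4-one

Counting along the main chain through the carbonyl and the multiple bond gives 8 carbons: the parent is octane.
The highest-priority functional group is a ketone (C=O on an internal carbon), so the name ends in -one.
There is one C≡C triple bond, indicated by the ending -yne.
Choose the numbering such that numbering from this end puts the carbonyl group at C-4 rather than C-5.
With this numbering: the carbonyl at C-4; the triple bond between C-1 and C-2; a bromo group at C-8.
The name is 8-bromooct-1-yn-4-one.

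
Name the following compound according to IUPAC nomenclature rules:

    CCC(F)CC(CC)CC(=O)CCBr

The longest chain bearing the carbonyl is 9 carbons long (nonane).
The highest-priority functional group is a ketone (C=O on an internal carbon), so the name ends in -one.
Choose the numbering such that numbering from this end puts the carbonyl group at C-3 rather than C-7.
With this numbering: the carbonyl at C-3; a bromo group at C-1; an ethyl group at C-5; a fluoro group at C-7.
Prefixes are listed alphabetically: bromo, ethyl, fluoro.
The name is 1-bromo-5-ethyl-7-fluorononan-3-one.

1-bromo-5-ethyl-7-fluorononan-3-one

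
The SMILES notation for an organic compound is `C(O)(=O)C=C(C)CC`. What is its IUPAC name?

3-methylpent-2-enoic acid

The longest carbon chain that includes the –COOH group and the multiple bond has 5 carbons, so the parent hydride is pentane.
The principal characteristic group is a carboxylic acid (terminal –COOH), named with the suffix -oic acid.
The chain contains a C=C double bond, so the unsaturation ending is -ene.
Number the chain so that the carboxylic acid carbon is C-1 by definition.
That gives the double bond between C-2 and C-3; a methyl group at C-3.
Assembling the pieces gives 3-methylpent-2-enoic acid.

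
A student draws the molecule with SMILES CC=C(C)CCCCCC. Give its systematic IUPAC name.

3-methylnon-2-ene

The longest carbon chain that includes the multiple bond has 9 carbons, so the parent hydride is nonane.
A C=C double bond in the chain gives the infix -ene-.
Number the chain so that numbering from this end puts the double bond at C-2 rather than C-7.
That gives the double bond between C-2 and C-3; a methyl group at C-3.
Putting it together: 3-methylnon-2-ene.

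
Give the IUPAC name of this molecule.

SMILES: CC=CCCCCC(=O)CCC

Counting along the main chain through the carbonyl and the multiple bond gives 11 carbons: the parent is undecane.
A ketone (C=O on an internal carbon) is the principal characteristic group, giving the suffix -one.
A C=C double bond in the chain gives the infix -ene-.
The numbering direction is chosen so that numbering from this end puts the carbonyl group at C-4 rather than C-8.
That gives the carbonyl at C-4; the double bond between C-9 and C-10.
The name is undec-9-en-4-one.

undec-9-en-4-one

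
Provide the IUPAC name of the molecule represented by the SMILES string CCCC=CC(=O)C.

hept-3-en-2-one

The longest chain bearing the carbonyl and the multiple bond is 7 carbons long (heptane).
The highest-priority functional group is a ketone (C=O on an internal carbon), so the name ends in -one.
A C=C double bond in the chain gives the infix -ene-.
Choose the numbering such that numbering from this end puts the carbonyl group at C-2 rather than C-6.
That gives the carbonyl at C-2; the double bond between C-3 and C-4.
Assembling the pieces gives hept-3-en-2-one.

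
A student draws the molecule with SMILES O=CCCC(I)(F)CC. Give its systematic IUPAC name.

Counting along the main chain through the –CHO group gives 6 carbons: the parent is hexane.
The highest-priority functional group is an aldehyde (terminal –CHO), so the name ends in -al.
Choose the numbering such that the aldehyde carbon is C-1 by definition.
This places a fluoro group at C-4; an iodo group at C-4.
The substituents are ordered alphabetically, ignoring any di-/tri- multipliers.
Putting it together: 4-fluoro-4-iodohexanal.

4-fluoro-4-iodohexanal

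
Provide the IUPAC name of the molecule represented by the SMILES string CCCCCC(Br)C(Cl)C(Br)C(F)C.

3,5-dibromo-4-chloro-2-fluorodecane

The longest continuous carbon chain has 10 atoms, so the parent hydride is decane.
Number the chain so that the substituent locant set {2,3,4,5} is lower than {6,7,8,9} at the first point of difference.
This places bromo groups at C-3 and C-5; a chloro group at C-4; a fluoro group at C-2.
Prefixes are listed alphabetically: bromo, chloro, fluoro.
Putting it together: 3,5-dibromo-4-chloro-2-fluorodecane.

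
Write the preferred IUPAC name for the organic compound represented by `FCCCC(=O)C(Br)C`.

2-bromo-6-fluorohexan-3-one

The longest chain bearing the carbonyl is 6 carbons long (hexane).
A ketone (C=O on an internal carbon) is the principal characteristic group, giving the suffix -one.
The numbering direction is chosen so that numbering from this end puts the carbonyl group at C-3 rather than C-4.
This places the carbonyl at C-3; a bromo group at C-2; a fluoro group at C-6.
Substituent prefixes are cited in alphabetical order (multiplying prefixes like di-/tri- are ignored for ordering).
The name is 2-bromo-6-fluorohexan-3-one.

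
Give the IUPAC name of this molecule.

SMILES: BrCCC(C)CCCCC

1-bromo-3-methyloctane

The longest carbon chain is 8 atoms: the parent is octane.
Number the chain so that the substituent locant set {1,3} is lower than {6,8} at the first point of difference.
With this numbering: a bromo group at C-1; a methyl group at C-3.
Substituent prefixes are cited in alphabetical order (multiplying prefixes like di-/tri- are ignored for ordering).
Assembling the pieces gives 1-bromo-3-methyloctane.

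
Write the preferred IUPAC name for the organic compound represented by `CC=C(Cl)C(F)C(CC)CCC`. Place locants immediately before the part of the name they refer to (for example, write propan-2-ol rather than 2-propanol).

The longest carbon chain that includes the multiple bond has 8 carbons, so the parent hydride is octane.
A C=C double bond in the chain gives the infix -ene-.
Number the chain so that numbering from this end puts the double bond at C-2 rather than C-6.
This places the double bond between C-2 and C-3; a chloro group at C-3; an ethyl group at C-5; a fluoro group at C-4.
Prefixes are listed alphabetically: chloro, ethyl, fluoro.
The name is 3-chloro-5-ethyl-4-fluorooct-2-ene.

3-chloro-5-ethyl-4-fluorooct-2-ene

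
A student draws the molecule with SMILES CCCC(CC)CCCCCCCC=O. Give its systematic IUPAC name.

Counting along the main chain through the –CHO group gives 12 carbons: the parent is dodecane.
The principal characteristic group is an aldehyde (terminal –CHO), named with the suffix -al.
Number the chain so that the aldehyde carbon is C-1 by definition.
This places an ethyl group at C-9.
The name is 9-ethyldodecanal.

9-ethyldodecanal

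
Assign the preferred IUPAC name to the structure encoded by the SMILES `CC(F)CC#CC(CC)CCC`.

6-ethyl-2-fluoronon-4-yne

Counting along the main chain through the multiple bond gives 9 carbons: the parent is nonane.
The chain contains a C≡C triple bond, so the unsaturation ending is -yne.
Choose the numbering such that numbering from this end puts the triple bond at C-4 rather than C-5.
That gives the triple bond between C-4 and C-5; an ethyl group at C-6; a fluoro group at C-2.
Prefixes are listed alphabetically: ethyl, fluoro.
Putting it together: 6-ethyl-2-fluoronon-4-yne.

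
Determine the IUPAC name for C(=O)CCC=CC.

The longest carbon chain that includes the –CHO group and the multiple bond has 6 carbons, so the parent hydride is hexane.
An aldehyde (terminal –CHO) is the principal characteristic group, giving the suffix -al.
A C=C double bond in the chain gives the infix -ene-.
Choose the numbering such that the aldehyde carbon is C-1 by definition.
This places the double bond between C-4 and C-5.
Assembling the pieces gives hex-4-enal.

hex-4-enal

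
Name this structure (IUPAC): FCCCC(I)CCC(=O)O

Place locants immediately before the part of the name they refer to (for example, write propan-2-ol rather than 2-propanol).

7-fluoro-4-iodoheptanoic acid

The longest chain bearing the –COOH group is 7 carbons long (heptane).
The principal characteristic group is a carboxylic acid (terminal –COOH), named with the suffix -oic acid.
Choose the numbering such that the carboxylic acid carbon is C-1 by definition.
With this numbering: a fluoro group at C-7; an iodo group at C-4.
Substituent prefixes are cited in alphabetical order (multiplying prefixes like di-/tri- are ignored for ordering).
The name is 7-fluoro-4-iodoheptanoic acid.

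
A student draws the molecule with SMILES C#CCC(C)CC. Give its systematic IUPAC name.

4-methylhex-1-yne

The longest carbon chain that includes the multiple bond has 6 carbons, so the parent hydride is hexane.
The chain contains a C≡C triple bond, so the unsaturation ending is -yne.
Number the chain so that numbering from this end puts the triple bond at C-1 rather than C-5.
That gives the triple bond between C-1 and C-2; a methyl group at C-4.
Putting it together: 4-methylhex-1-yne.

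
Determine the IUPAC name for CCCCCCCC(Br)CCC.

The parent chain contains 11 carbons (undecane).
Choose the numbering such that the substituent locant set {4} is lower than {8} at the first point of difference.
This places a bromo group at C-4.
The name is 4-bromoundecane.

4-bromoundecane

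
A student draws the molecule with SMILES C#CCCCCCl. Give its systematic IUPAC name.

6-chlorohex-1-yne

Counting along the main chain through the multiple bond gives 6 carbons: the parent is hexane.
A C≡C triple bond in the chain gives the infix -yne-.
The numbering direction is chosen so that numbering from this end puts the triple bond at C-1 rather than C-5.
With this numbering: the triple bond between C-1 and C-2; a chloro group at C-6.
Assembling the pieces gives 6-chlorohex-1-yne.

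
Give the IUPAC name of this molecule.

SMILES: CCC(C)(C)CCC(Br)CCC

The longest continuous carbon chain has 9 atoms, so the parent hydride is nonane.
Number the chain so that the substituent locant set {3,3,6} is lower than {4,7,7} at the first point of difference.
With this numbering: a bromo group at C-6; two methyl groups at C-3.
Substituent prefixes are cited in alphabetical order (multiplying prefixes like di-/tri- are ignored for ordering).
Assembling the pieces gives 6-bromo-3,3-dimethylnonane.

6-bromo-3,3-dimethylnonane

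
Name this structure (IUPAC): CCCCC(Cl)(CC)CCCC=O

5-chloro-5-ethylnonanal

Counting along the main chain through the –CHO group gives 9 carbons: the parent is nonane.
An aldehyde (terminal –CHO) is the principal characteristic group, giving the suffix -al.
The numbering direction is chosen so that the aldehyde carbon is C-1 by definition.
That gives a chloro group at C-5; an ethyl group at C-5.
Prefixes are listed alphabetically: chloro, ethyl.
Putting it together: 5-chloro-5-ethylnonanal.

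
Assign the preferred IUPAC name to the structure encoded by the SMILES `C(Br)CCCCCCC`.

1-bromooctane

The longest carbon chain is 8 atoms: the parent is octane.
Number the chain so that the substituent locant set {1} is lower than {8} at the first point of difference.
That gives a bromo group at C-1.
The name is 1-bromooctane.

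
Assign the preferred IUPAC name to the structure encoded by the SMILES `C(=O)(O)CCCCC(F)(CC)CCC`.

Counting along the main chain through the –COOH group gives 9 carbons: the parent is nonane.
The principal characteristic group is a carboxylic acid (terminal –COOH), named with the suffix -oic acid.
Number the chain so that the carboxylic acid carbon is C-1 by definition.
That gives an ethyl group at C-6; a fluoro group at C-6.
The substituents are ordered alphabetically, ignoring any di-/tri- multipliers.
The name is 6-ethyl-6-fluorononanoic acid.

6-ethyl-6-fluorononanoic acid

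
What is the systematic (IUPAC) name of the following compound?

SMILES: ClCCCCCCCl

The parent chain contains 6 carbons (hexane).
Numbering from either end gives identical locants here.
This places chloro groups at C-1 and C-6.
Putting it together: 1,6-dichlorohexane.

1,6-dichlorohexane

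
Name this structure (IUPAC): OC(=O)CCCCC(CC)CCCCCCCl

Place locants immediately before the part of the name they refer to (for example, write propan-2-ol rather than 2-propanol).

12-chloro-6-ethyldodecanoic acid

The longest chain bearing the –COOH group is 12 carbons long (dodecane).
The highest-priority functional group is a carboxylic acid (terminal –COOH), so the name ends in -oic acid.
The numbering direction is chosen so that the carboxylic acid carbon is C-1 by definition.
This places a chloro group at C-12; an ethyl group at C-6.
The substituents are ordered alphabetically, ignoring any di-/tri- multipliers.
The name is 12-chloro-6-ethyldodecanoic acid.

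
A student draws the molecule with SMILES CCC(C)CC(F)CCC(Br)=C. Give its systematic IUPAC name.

The longest chain bearing the multiple bond is 9 carbons long (nonane).
A C=C double bond in the chain gives the infix -ene-.
Number the chain so that numbering from this end puts the double bond at C-1 rather than C-8.
This places the double bond between C-1 and C-2; a bromo group at C-2; a fluoro group at C-5; a methyl group at C-7.
Substituent prefixes are cited in alphabetical order (multiplying prefixes like di-/tri- are ignored for ordering).
Putting it together: 2-bromo-5-fluoro-7-methylnon-1-ene.

2-bromo-5-fluoro-7-methylnon-1-ene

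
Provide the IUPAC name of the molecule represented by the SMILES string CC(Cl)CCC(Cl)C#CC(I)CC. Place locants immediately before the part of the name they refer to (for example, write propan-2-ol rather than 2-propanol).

6,9-dichloro-3-iododec-4-yne

Counting along the main chain through the multiple bond gives 10 carbons: the parent is decane.
A C≡C triple bond in the chain gives the infix -yne-.
Number the chain so that numbering from this end puts the triple bond at C-4 rather than C-6.
This places the triple bond between C-4 and C-5; chloro groups at C-6 and C-9; an iodo group at C-3.
The substituents are ordered alphabetically, ignoring any di-/tri- multipliers.
Putting it together: 6,9-dichloro-3-iododec-4-yne.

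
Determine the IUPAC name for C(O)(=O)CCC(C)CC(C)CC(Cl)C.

The longest carbon chain that includes the –COOH group has 9 carbons, so the parent hydride is nonane.
The principal characteristic group is a carboxylic acid (terminal –COOH), named with the suffix -oic acid.
The numbering direction is chosen so that the carboxylic acid carbon is C-1 by definition.
That gives a chloro group at C-8; methyl groups at C-4 and C-6.
Substituent prefixes are cited in alphabetical order (multiplying prefixes like di-/tri- are ignored for ordering).
Assembling the pieces gives 8-chloro-4,6-dimethylnonanoic acid.

8-chloro-4,6-dimethylnonanoic acid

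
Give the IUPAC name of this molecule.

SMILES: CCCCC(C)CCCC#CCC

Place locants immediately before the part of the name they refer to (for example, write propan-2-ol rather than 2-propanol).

8-methyldodec-3-yne

Counting along the main chain through the multiple bond gives 12 carbons: the parent is dodecane.
There is one C≡C triple bond, indicated by the ending -yne.
Number the chain so that numbering from this end puts the triple bond at C-3 rather than C-9.
With this numbering: the triple bond between C-3 and C-4; a methyl group at C-8.
The name is 8-methyldodec-3-yne.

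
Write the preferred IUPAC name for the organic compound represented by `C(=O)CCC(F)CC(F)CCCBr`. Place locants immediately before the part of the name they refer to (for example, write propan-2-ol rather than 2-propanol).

The longest carbon chain that includes the –CHO group has 9 carbons, so the parent hydride is nonane.
The principal characteristic group is an aldehyde (terminal –CHO), named with the suffix -al.
Choose the numbering such that the aldehyde carbon is C-1 by definition.
With this numbering: a bromo group at C-9; fluoro groups at C-4 and C-6.
Substituent prefixes are cited in alphabetical order (multiplying prefixes like di-/tri- are ignored for ordering).
Assembling the pieces gives 9-bromo-4,6-difluorononanal.

9-bromo-4,6-difluorononanal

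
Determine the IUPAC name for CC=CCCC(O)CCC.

non-7-en-4-ol

The longest carbon chain that includes the –OH group and the multiple bond has 9 carbons, so the parent hydride is nonane.
An alcohol (–OH) is the principal characteristic group, giving the suffix -ol.
There is one C=C double bond, indicated by the ending -ene.
Choose the numbering such that numbering from this end puts the hydroxyl group at C-4 rather than C-6.
This places the hydroxyl at C-4; the double bond between C-7 and C-8.
The name is non-7-en-4-ol.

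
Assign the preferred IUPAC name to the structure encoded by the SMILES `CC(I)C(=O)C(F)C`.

The longest carbon chain that includes the carbonyl has 5 carbons, so the parent hydride is pentane.
The principal characteristic group is a ketone (C=O on an internal carbon), named with the suffix -one.
Number the chain so that the locant sets are identical either way, so the alphabetically earlier fluoro substituent takes the lower locant (2 rather than 4).
That gives the carbonyl at C-3; a fluoro group at C-2; an iodo group at C-4.
Prefixes are listed alphabetically: fluoro, iodo.
The name is 2-fluoro-4-iodopentan-3-one.

2-fluoro-4-iodopentan-3-one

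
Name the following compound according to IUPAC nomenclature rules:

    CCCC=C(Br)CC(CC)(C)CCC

5-bromo-7-ethyl-7-methyldec-4-ene

The longest chain bearing the multiple bond is 10 carbons long (decane).
The chain contains a C=C double bond, so the unsaturation ending is -ene.
Choose the numbering such that numbering from this end puts the double bond at C-4 rather than C-6.
That gives the double bond between C-4 and C-5; a bromo group at C-5; an ethyl group at C-7; a methyl group at C-7.
Substituent prefixes are cited in alphabetical order (multiplying prefixes like di-/tri- are ignored for ordering).
Assembling the pieces gives 5-bromo-7-ethyl-7-methyldec-4-ene.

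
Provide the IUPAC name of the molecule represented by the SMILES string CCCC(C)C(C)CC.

3,4-dimethylheptane

The longest continuous carbon chain has 7 atoms, so the parent hydride is heptane.
The numbering direction is chosen so that the substituent locant set {3,4} is lower than {4,5} at the first point of difference.
With this numbering: methyl groups at C-3 and C-4.
Assembling the pieces gives 3,4-dimethylheptane.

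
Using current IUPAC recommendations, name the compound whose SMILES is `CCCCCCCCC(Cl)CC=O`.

3-chloroundecanal

The longest carbon chain that includes the –CHO group has 11 carbons, so the parent hydride is undecane.
The highest-priority functional group is an aldehyde (terminal –CHO), so the name ends in -al.
Number the chain so that the aldehyde carbon is C-1 by definition.
With this numbering: a chloro group at C-3.
Putting it together: 3-chloroundecanal.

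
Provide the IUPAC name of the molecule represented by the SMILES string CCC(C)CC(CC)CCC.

5-ethyl-3-methyloctane

The longest carbon chain is 8 atoms: the parent is octane.
Number the chain so that the substituent locant set {3,5} is lower than {4,6} at the first point of difference.
With this numbering: an ethyl group at C-5; a methyl group at C-3.
Prefixes are listed alphabetically: ethyl, methyl.
Putting it together: 5-ethyl-3-methyloctane.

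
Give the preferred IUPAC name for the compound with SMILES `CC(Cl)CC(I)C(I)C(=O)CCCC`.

The longest chain bearing the carbonyl is 10 carbons long (decane).
A ketone (C=O on an internal carbon) is the principal characteristic group, giving the suffix -one.
Choose the numbering such that numbering from this end puts the carbonyl group at C-5 rather than C-6.
That gives the carbonyl at C-5; a chloro group at C-9; iodo groups at C-6 and C-7.
The substituents are ordered alphabetically, ignoring any di-/tri- multipliers.
The name is 9-chloro-6,7-diiododecan-5-one.

9-chloro-6,7-diiododecan-5-one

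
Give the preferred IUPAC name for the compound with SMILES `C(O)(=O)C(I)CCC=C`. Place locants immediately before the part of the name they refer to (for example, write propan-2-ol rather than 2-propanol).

The longest carbon chain that includes the –COOH group and the multiple bond has 6 carbons, so the parent hydride is hexane.
A carboxylic acid (terminal –COOH) is the principal characteristic group, giving the suffix -oic acid.
There is one C=C double bond, indicated by the ending -ene.
The numbering direction is chosen so that the carboxylic acid carbon is C-1 by definition.
That gives the double bond between C-5 and C-6; an iodo group at C-2.
The name is 2-iodohex-5-enoic acid.

2-iodohex-5-enoic acid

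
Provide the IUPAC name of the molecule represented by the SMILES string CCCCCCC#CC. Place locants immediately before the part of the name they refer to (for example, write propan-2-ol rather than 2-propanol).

Counting along the main chain through the multiple bond gives 9 carbons: the parent is nonane.
The chain contains a C≡C triple bond, so the unsaturation ending is -yne.
Number the chain so that numbering from this end puts the triple bond at C-2 rather than C-7.
This places the triple bond between C-2 and C-3.
Putting it together: non-2-yne.

non-2-yne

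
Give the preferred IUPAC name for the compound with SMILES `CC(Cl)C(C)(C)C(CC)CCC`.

The longest carbon chain is 7 atoms: the parent is heptane.
Number the chain so that the substituent locant set {2,3,3,4} is lower than {4,5,5,6} at the first point of difference.
With this numbering: a chloro group at C-2; an ethyl group at C-4; two methyl groups at C-3.
The substituents are ordered alphabetically, ignoring any di-/tri- multipliers.
Assembling the pieces gives 2-chloro-4-ethyl-3,3-dimethylheptane.

2-chloro-4-ethyl-3,3-dimethylheptane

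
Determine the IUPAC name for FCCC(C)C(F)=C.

2,5-difluoro-3-methylpent-1-ene

The longest chain bearing the multiple bond is 5 carbons long (pentane).
There is one C=C double bond, indicated by the ending -ene.
Choose the numbering such that numbering from this end puts the double bond at C-1 rather than C-4.
This places the double bond between C-1 and C-2; fluoro groups at C-2 and C-5; a methyl group at C-3.
Prefixes are listed alphabetically: fluoro, methyl.
Putting it together: 2,5-difluoro-3-methylpent-1-ene.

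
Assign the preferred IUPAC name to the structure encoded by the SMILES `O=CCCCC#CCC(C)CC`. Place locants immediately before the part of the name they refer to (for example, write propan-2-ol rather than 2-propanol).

The longest carbon chain that includes the –CHO group and the multiple bond has 10 carbons, so the parent hydride is decane.
The highest-priority functional group is an aldehyde (terminal –CHO), so the name ends in -al.
The chain contains a C≡C triple bond, so the unsaturation ending is -yne.
Choose the numbering such that the aldehyde carbon is C-1 by definition.
With this numbering: the triple bond between C-5 and C-6; a methyl group at C-8.
Assembling the pieces gives 8-methyldec-5-ynal.

8-methyldec-5-ynal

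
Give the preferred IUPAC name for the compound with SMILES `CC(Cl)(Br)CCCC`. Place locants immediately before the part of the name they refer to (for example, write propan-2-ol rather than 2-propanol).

The longest continuous carbon chain has 6 atoms, so the parent hydride is hexane.
Choose the numbering such that the substituent locant set {2,2} is lower than {5,5} at the first point of difference.
With this numbering: a bromo group at C-2; a chloro group at C-2.
Substituent prefixes are cited in alphabetical order (multiplying prefixes like di-/tri- are ignored for ordering).
The name is 2-bromo-2-chlorohexane.

2-bromo-2-chlorohexane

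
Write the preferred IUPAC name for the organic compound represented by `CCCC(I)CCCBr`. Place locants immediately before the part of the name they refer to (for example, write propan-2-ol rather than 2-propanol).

1-bromo-4-iodoheptane

The longest continuous carbon chain has 7 atoms, so the parent hydride is heptane.
Choose the numbering such that the substituent locant set {1,4} is lower than {4,7} at the first point of difference.
This places a bromo group at C-1; an iodo group at C-4.
Substituent prefixes are cited in alphabetical order (multiplying prefixes like di-/tri- are ignored for ordering).
Putting it together: 1-bromo-4-iodoheptane.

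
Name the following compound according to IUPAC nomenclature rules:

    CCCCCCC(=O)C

The longest carbon chain that includes the carbonyl has 8 carbons, so the parent hydride is octane.
The highest-priority functional group is a ketone (C=O on an internal carbon), so the name ends in -one.
Choose the numbering such that numbering from this end puts the carbonyl group at C-2 rather than C-7.
This places the carbonyl at C-2.
The name is octan-2-one.

octan-2-one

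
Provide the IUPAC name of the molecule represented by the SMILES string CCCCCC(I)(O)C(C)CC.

The longest chain bearing the –OH group is 9 carbons long (nonane).
The principal characteristic group is an alcohol (–OH), named with the suffix -ol.
The numbering direction is chosen so that numbering from this end puts the hydroxyl group at C-4 rather than C-6.
That gives the hydroxyl at C-4; an iodo group at C-4; a methyl group at C-3.
Prefixes are listed alphabetically: iodo, methyl.
Assembling the pieces gives 4-iodo-3-methylnonan-4-ol.

4-iodo-3-methylnonan-4-ol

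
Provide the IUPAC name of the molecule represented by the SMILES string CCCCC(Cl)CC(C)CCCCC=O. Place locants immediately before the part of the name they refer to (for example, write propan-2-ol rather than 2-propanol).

The longest chain bearing the –CHO group is 12 carbons long (dodecane).
The principal characteristic group is an aldehyde (terminal –CHO), named with the suffix -al.
The numbering direction is chosen so that the aldehyde carbon is C-1 by definition.
That gives a chloro group at C-8; a methyl group at C-6.
Prefixes are listed alphabetically: chloro, methyl.
The name is 8-chloro-6-methyldodecanal.

8-chloro-6-methyldodecanal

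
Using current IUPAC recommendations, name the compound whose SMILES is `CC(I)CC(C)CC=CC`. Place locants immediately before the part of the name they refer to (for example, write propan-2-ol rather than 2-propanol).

7-iodo-5-methyloct-2-ene

Counting along the main chain through the multiple bond gives 8 carbons: the parent is octane.
There is one C=C double bond, indicated by the ending -ene.
The numbering direction is chosen so that numbering from this end puts the double bond at C-2 rather than C-6.
That gives the double bond between C-2 and C-3; an iodo group at C-7; a methyl group at C-5.
The substituents are ordered alphabetically, ignoring any di-/tri- multipliers.
The name is 7-iodo-5-methyloct-2-ene.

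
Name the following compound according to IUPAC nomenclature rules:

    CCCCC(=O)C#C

The longest carbon chain that includes the carbonyl and the multiple bond has 7 carbons, so the parent hydride is heptane.
A ketone (C=O on an internal carbon) is the principal characteristic group, giving the suffix -one.
A C≡C triple bond in the chain gives the infix -yne-.
Number the chain so that numbering from this end puts the carbonyl group at C-3 rather than C-5.
That gives the carbonyl at C-3; the triple bond between C-1 and C-2.
Putting it together: hept-1-yn-3-one.

hept-1-yn-3-one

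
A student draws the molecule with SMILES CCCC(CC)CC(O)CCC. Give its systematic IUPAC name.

6-ethylnonan-4-ol

The longest carbon chain that includes the –OH group has 9 carbons, so the parent hydride is nonane.
The highest-priority functional group is an alcohol (–OH), so the name ends in -ol.
Choose the numbering such that numbering from this end puts the hydroxyl group at C-4 rather than C-6.
That gives the hydroxyl at C-4; an ethyl group at C-6.
The name is 6-ethylnonan-4-ol.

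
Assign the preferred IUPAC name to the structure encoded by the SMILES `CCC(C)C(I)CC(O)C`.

4-iodo-5-methylheptan-2-ol

Counting along the main chain through the –OH group gives 7 carbons: the parent is heptane.
An alcohol (–OH) is the principal characteristic group, giving the suffix -ol.
The numbering direction is chosen so that numbering from this end puts the hydroxyl group at C-2 rather than C-6.
That gives the hydroxyl at C-2; an iodo group at C-4; a methyl group at C-5.
Prefixes are listed alphabetically: iodo, methyl.
The name is 4-iodo-5-methylheptan-2-ol.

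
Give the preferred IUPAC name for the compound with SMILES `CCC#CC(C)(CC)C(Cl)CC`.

6-chloro-5-ethyl-5-methyloct-3-yne

The longest carbon chain that includes the multiple bond has 8 carbons, so the parent hydride is octane.
The chain contains a C≡C triple bond, so the unsaturation ending is -yne.
Number the chain so that numbering from this end puts the triple bond at C-3 rather than C-5.
This places the triple bond between C-3 and C-4; a chloro group at C-6; an ethyl group at C-5; a methyl group at C-5.
Substituent prefixes are cited in alphabetical order (multiplying prefixes like di-/tri- are ignored for ordering).
Assembling the pieces gives 6-chloro-5-ethyl-5-methyloct-3-yne.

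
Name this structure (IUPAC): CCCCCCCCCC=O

decanal

The longest carbon chain that includes the –CHO group has 10 carbons, so the parent hydride is decane.
An aldehyde (terminal –CHO) is the principal characteristic group, giving the suffix -al.
Number the chain so that the aldehyde carbon is C-1 by definition.
Assembling the pieces gives decanal.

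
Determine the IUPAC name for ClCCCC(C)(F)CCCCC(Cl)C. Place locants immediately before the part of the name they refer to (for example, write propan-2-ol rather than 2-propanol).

1,9-dichloro-4-fluoro-4-methyldecane

The parent chain contains 10 carbons (decane).
Number the chain so that the substituent locant set {1,4,4,9} is lower than {2,7,7,10} at the first point of difference.
This places chloro groups at C-1 and C-9; a fluoro group at C-4; a methyl group at C-4.
Prefixes are listed alphabetically: chloro, fluoro, methyl.
Putting it together: 1,9-dichloro-4-fluoro-4-methyldecane.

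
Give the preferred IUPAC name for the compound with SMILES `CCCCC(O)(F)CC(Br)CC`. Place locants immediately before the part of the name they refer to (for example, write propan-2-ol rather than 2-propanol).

The longest chain bearing the –OH group is 9 carbons long (nonane).
The principal characteristic group is an alcohol (–OH), named with the suffix -ol.
Choose the numbering such that the substituent locant set {3,5} is lower than {5,7} at the first point of difference.
That gives the hydroxyl at C-5; a bromo group at C-3; a fluoro group at C-5.
The substituents are ordered alphabetically, ignoring any di-/tri- multipliers.
The name is 3-bromo-5-fluorononan-5-ol.

3-bromo-5-fluorononan-5-ol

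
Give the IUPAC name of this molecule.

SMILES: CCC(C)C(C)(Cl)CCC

The longest carbon chain is 7 atoms: the parent is heptane.
Choose the numbering such that the substituent locant set {3,4,4} is lower than {4,4,5} at the first point of difference.
With this numbering: a chloro group at C-4; methyl groups at C-3 and C-4.
Prefixes are listed alphabetically: chloro, methyl.
Assembling the pieces gives 4-chloro-3,4-dimethylheptane.

4-chloro-3,4-dimethylheptane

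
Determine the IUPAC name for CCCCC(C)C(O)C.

3-methylheptan-2-ol

The longest chain bearing the –OH group is 7 carbons long (heptane).
An alcohol (–OH) is the principal characteristic group, giving the suffix -ol.
Number the chain so that numbering from this end puts the hydroxyl group at C-2 rather than C-6.
With this numbering: the hydroxyl at C-2; a methyl group at C-3.
The name is 3-methylheptan-2-ol.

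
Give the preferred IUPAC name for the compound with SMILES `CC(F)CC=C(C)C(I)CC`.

Counting along the main chain through the multiple bond gives 8 carbons: the parent is octane.
The chain contains a C=C double bond, so the unsaturation ending is -ene.
The numbering direction is chosen so that the substituent locant set {2,5,6} is lower than {3,4,7} at the first point of difference.
This places the double bond between C-4 and C-5; a fluoro group at C-2; an iodo group at C-6; a methyl group at C-5.
The substituents are ordered alphabetically, ignoring any di-/tri- multipliers.
The name is 2-fluoro-6-iodo-5-methyloct-4-ene.

2-fluoro-6-iodo-5-methyloct-4-ene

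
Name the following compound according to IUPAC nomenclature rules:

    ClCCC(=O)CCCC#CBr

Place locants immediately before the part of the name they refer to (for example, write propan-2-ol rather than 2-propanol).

The longest carbon chain that includes the carbonyl and the multiple bond has 8 carbons, so the parent hydride is octane.
The highest-priority functional group is a ketone (C=O on an internal carbon), so the name ends in -one.
The chain contains a C≡C triple bond, so the unsaturation ending is -yne.
Choose the numbering such that numbering from this end puts the carbonyl group at C-3 rather than C-6.
With this numbering: the carbonyl at C-3; the triple bond between C-7 and C-8; a bromo group at C-8; a chloro group at C-1.
Substituent prefixes are cited in alphabetical order (multiplying prefixes like di-/tri- are ignored for ordering).
Assembling the pieces gives 8-bromo-1-chlorooct-7-yn-3-one.

8-bromo-1-chlorooct-7-yn-3-one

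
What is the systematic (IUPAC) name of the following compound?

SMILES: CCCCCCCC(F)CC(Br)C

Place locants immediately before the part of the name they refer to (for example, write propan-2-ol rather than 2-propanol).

The parent chain contains 11 carbons (undecane).
Choose the numbering such that the substituent locant set {2,4} is lower than {8,10} at the first point of difference.
With this numbering: a bromo group at C-2; a fluoro group at C-4.
Substituent prefixes are cited in alphabetical order (multiplying prefixes like di-/tri- are ignored for ordering).
The name is 2-bromo-4-fluoroundecane.

2-bromo-4-fluoroundecane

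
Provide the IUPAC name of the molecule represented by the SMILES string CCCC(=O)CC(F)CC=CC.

6-fluorodec-8-en-4-one

Counting along the main chain through the carbonyl and the multiple bond gives 10 carbons: the parent is decane.
A ketone (C=O on an internal carbon) is the principal characteristic group, giving the suffix -one.
There is one C=C double bond, indicated by the ending -ene.
Choose the numbering such that numbering from this end puts the carbonyl group at C-4 rather than C-7.
This places the carbonyl at C-4; the double bond between C-8 and C-9; a fluoro group at C-6.
Putting it together: 6-fluorodec-8-en-4-one.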